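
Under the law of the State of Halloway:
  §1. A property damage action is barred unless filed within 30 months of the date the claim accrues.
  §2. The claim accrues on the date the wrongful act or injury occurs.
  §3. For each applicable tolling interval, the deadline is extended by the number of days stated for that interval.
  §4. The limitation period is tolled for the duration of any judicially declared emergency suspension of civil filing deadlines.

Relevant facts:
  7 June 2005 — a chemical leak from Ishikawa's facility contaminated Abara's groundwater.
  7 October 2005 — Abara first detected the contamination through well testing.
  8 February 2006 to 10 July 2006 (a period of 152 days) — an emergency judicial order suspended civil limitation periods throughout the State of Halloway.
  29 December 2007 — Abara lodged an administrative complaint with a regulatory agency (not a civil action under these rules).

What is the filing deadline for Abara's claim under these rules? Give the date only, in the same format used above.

7 May 2008

Accrual is governed by the date of the act, so the period began to run on 7 June 2005; the later discovery on 7 October 2005 is irrelevant under the stated rule.
Adding the 30 months base period to 7 June 2005 gives a deadline of 7 December 2007, before any tolling.
The period was tolled for 152 days by the emergency suspension of filing deadlines (8 February 2006 to 10 July 2006), pushing the deadline to 7 May 2008.
The other events in the timeline have no effect on the limitation period under the stated rules.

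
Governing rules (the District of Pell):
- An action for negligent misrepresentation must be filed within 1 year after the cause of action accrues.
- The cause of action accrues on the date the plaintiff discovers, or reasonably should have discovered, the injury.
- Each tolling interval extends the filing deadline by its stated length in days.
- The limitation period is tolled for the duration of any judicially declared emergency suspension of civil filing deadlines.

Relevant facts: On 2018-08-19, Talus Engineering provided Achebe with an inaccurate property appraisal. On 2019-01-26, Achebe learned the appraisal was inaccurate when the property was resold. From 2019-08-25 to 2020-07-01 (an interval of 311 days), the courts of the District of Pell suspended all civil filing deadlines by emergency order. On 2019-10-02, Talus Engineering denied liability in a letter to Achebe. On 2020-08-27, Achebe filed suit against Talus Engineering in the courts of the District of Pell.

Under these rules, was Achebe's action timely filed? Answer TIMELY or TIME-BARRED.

TIMELY

The claim did not accrue until Achebe discovered the injury on 2019-01-26; the 2018-08-19 act date does not start the clock under the stated rule.
1 year from 2019-01-26 is 2020-01-26.
Because the emergency suspension of filing deadlines ran from 2019-08-25 to 2020-07-01, the deadline is extended by 311 days to 2020-12-02.
Nothing else in the chronology tolls or restarts the period.
Achebe filed on 2020-08-27, before the 2020-12-02 deadline, so the action is timely.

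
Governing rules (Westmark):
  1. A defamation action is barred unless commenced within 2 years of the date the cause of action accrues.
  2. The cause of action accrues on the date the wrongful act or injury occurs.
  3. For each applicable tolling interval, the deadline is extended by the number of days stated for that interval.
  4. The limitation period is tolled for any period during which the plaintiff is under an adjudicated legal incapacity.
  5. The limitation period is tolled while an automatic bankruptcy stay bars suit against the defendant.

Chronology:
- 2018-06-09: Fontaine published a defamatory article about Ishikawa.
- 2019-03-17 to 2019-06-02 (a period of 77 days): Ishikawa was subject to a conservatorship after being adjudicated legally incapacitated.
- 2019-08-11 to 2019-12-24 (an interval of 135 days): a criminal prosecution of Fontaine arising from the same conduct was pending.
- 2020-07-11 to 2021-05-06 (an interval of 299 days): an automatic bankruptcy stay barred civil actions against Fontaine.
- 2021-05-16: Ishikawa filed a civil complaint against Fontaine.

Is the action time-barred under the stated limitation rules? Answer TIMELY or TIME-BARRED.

TIMELY

The limitation period began to run on 2018-06-09.
The untolled deadline — 2 years after 2018-06-09 — is 2020-06-09.
The period was tolled for 77 days by the plaintiff's legal incapacity (2019-03-17 to 2019-06-02), pushing the deadline to 2020-08-25.
Because the automatic bankruptcy stay ran from 2020-07-11 to 2021-05-06, the deadline is extended by 299 days to 2021-06-20.
The pending criminal prosecution from 2019-08-11 to 2019-12-24 does not toll the period, because no stated rule makes a criminal prosecution a tolling event.
Ishikawa filed on 2021-05-16, before the 2021-06-20 deadline, so the action is timely.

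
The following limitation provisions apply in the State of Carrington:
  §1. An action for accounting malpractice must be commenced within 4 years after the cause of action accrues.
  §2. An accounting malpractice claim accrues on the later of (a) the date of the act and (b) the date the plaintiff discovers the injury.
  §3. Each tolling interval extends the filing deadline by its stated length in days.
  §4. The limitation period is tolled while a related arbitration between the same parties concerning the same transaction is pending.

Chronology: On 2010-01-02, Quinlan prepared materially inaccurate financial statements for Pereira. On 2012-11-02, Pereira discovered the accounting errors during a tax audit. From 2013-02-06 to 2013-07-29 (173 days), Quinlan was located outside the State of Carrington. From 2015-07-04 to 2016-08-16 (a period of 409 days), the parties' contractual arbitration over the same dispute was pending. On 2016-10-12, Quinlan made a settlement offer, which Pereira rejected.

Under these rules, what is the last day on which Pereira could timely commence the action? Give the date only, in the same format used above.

The claim accrued on 2012-11-02 — the later of the 2010-01-02 act and the 2012-11-02 discovery.
4 years from 2012-11-02 is 2016-11-02.
The pending related arbitration from 2015-07-04 to 2016-08-16 tolled the period for 409 days, extending the deadline to 2017-12-16.
The defendant's absence from the jurisdiction from 2013-02-06 to 2013-07-29 does not toll the period, because no stated rule makes the defendant's absence a tolling event.
The other events in the timeline have no effect on the limitation period under the stated rules.

2017-12-16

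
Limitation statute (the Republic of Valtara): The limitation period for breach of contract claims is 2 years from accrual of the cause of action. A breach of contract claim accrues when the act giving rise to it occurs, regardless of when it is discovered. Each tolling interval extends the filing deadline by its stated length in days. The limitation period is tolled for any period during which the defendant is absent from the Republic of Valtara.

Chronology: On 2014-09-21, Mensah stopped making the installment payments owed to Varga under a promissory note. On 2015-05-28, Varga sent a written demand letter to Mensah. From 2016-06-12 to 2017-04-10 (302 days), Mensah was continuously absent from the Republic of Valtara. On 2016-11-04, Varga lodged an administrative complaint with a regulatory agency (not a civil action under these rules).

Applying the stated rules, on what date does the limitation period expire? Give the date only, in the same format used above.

2017-07-20

The claim accrued on 2014-09-21, when the wrongful act occurred.
Adding the 2 years base period to 2014-09-21 gives a deadline of 2016-09-21, before any tolling.
The defendant's absence from the jurisdiction from 2016-06-12 to 2017-04-10 tolled the period for 302 days, extending the deadline to 2017-07-20.
Nothing else in the chronology tolls or restarts the period.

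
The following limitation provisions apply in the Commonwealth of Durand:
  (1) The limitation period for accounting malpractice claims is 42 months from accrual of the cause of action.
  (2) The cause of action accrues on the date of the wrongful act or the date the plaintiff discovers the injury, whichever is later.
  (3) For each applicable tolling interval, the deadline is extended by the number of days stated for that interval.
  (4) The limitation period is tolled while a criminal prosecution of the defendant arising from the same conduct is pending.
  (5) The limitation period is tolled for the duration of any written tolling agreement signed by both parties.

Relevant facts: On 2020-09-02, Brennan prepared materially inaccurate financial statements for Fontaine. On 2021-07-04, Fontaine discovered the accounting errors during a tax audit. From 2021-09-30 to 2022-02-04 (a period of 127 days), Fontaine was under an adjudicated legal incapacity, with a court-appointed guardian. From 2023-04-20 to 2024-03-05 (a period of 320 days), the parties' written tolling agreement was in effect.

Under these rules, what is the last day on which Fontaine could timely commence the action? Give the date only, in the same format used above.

2025-11-20

Because discovery on 2021-07-04 post-dates the 2020-09-02 act, accrual under the later-of rule falls on 2021-07-04.
The untolled deadline — 42 months after 2021-07-04 — is 2025-01-04.
The written tolling agreement from 2023-04-20 to 2024-03-05 tolled the period for 320 days, extending the deadline to 2025-11-20.
Although the plaintiff's incapacity ran from 2021-09-30 to 2022-02-04, the stated rules do not make that a tolling event, so it is disregarded.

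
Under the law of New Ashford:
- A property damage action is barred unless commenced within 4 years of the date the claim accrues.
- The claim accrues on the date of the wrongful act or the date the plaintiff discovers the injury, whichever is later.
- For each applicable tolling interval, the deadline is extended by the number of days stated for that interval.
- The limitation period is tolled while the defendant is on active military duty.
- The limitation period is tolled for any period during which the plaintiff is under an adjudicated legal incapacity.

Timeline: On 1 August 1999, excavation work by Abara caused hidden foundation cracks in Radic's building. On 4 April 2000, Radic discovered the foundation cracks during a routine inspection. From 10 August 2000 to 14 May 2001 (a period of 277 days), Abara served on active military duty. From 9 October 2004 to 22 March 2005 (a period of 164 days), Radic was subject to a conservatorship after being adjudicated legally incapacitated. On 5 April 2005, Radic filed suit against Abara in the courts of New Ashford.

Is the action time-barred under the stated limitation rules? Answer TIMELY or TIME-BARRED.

The claim accrued on 4 April 2000 — the later of the 1 August 1999 act and the 4 April 2000 discovery.
The untolled deadline — 4 years after 4 April 2000 — is 4 April 2004.
Because the defendant's active military service ran from 10 August 2000 to 14 May 2001, the deadline is extended by 277 days to 6 January 2005.
The plaintiff's legal incapacity from 9 October 2004 to 22 March 2005 tolled the period for 164 days, extending the deadline to 19 June 2005.
The 5 April 2005 filing precedes the 19 June 2005 deadline; the claim is timely.

TIMELY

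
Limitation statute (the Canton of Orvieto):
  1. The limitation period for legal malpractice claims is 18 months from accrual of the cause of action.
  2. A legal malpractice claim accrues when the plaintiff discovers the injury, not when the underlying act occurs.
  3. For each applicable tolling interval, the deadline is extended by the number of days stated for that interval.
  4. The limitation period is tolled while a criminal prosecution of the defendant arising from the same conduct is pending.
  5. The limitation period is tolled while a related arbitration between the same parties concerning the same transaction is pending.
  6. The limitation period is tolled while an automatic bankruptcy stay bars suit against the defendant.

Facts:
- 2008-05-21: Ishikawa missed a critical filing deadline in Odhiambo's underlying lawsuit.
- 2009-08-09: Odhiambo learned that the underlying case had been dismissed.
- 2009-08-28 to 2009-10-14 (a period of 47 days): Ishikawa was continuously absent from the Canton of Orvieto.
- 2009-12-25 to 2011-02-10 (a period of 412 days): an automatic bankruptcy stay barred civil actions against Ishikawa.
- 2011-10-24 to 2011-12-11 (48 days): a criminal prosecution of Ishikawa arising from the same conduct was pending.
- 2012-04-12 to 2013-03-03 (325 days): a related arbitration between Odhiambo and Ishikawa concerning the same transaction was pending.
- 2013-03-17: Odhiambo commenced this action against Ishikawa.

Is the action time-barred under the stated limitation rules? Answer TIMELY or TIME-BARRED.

TIMELY

The claim did not accrue until Odhiambo discovered the injury on 2009-08-09; the 2008-05-21 act date does not start the clock under the stated rule.
18 months from 2009-08-09 is 2011-02-09.
Because the automatic bankruptcy stay ran from 2009-12-25 to 2011-02-10, the deadline is extended by 412 days to 2012-03-27.
The period was tolled for 48 days by the pending criminal prosecution (2011-10-24 to 2011-12-11), pushing the deadline to 2012-05-14.
The pending related arbitration from 2012-04-12 to 2013-03-03 tolled the period for 325 days, extending the deadline to 2013-04-04.
No stated provision tolls the period for the defendant's absence, so the interval from 2009-08-28 to 2009-10-14 has no effect on the deadline.
The 2013-03-17 filing precedes the 2013-04-04 deadline; the claim is timely.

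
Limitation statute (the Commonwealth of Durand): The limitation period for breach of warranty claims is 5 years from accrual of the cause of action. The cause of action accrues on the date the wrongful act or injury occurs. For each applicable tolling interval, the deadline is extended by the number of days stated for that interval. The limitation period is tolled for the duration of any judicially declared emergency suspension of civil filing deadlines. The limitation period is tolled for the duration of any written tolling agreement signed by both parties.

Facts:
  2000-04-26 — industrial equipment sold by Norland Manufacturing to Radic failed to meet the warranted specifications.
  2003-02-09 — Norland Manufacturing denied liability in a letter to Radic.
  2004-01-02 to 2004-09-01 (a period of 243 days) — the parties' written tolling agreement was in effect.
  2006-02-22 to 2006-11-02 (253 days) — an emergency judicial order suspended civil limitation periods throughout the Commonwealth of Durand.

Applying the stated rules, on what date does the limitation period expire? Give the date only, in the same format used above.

The cause of action accrued on 2000-04-26, the date of the act.
5 years from 2000-04-26 is 2005-04-26.
Because the written tolling agreement ran from 2004-01-02 to 2004-09-01, the deadline is extended by 243 days to 2005-12-25.
By the time the emergency suspension of filing deadlines began on 2006-02-22, the limitation period had already expired on 2005-12-25; that interval cannot revive it.
Nothing else in the chronology tolls or restarts the period.

2005-12-25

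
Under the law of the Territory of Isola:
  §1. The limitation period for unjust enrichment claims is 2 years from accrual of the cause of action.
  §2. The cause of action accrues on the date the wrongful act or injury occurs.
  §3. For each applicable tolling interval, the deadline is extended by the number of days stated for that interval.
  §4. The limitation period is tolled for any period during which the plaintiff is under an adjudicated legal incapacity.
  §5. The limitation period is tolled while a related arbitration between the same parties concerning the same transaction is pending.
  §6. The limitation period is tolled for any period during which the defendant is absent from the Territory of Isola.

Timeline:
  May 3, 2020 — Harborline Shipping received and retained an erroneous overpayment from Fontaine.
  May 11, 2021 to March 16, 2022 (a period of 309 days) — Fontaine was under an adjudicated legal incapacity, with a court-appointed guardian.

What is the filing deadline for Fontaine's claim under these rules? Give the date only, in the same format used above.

March 8, 2023

The limitation period began to run on May 3, 2020.
Adding the 2 years base period to May 3, 2020 gives a deadline of May 3, 2022, before any tolling.
The plaintiff's legal incapacity from May 11, 2021 to March 16, 2022 tolled the period for 309 days, extending the deadline to March 8, 2023.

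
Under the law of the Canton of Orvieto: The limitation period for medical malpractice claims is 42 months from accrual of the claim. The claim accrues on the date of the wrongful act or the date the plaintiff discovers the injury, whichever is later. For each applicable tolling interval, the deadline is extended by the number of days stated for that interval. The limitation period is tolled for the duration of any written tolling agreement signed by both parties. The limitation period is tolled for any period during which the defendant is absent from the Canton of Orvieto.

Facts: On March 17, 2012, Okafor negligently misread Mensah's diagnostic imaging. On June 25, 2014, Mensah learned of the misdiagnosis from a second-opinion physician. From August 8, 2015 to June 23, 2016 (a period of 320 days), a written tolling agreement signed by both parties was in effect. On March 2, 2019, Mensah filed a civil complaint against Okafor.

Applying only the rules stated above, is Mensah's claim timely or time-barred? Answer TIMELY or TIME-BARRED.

Taking the later of the act (March 17, 2012) and discovery (June 25, 2014), the claim accrued on June 25, 2014.
Adding the 42 months base period to June 25, 2014 gives a deadline of December 25, 2017, before any tolling.
The period was tolled for 320 days by the written tolling agreement (August 8, 2015 to June 23, 2016), pushing the deadline to November 10, 2018.
The March 2, 2019 filing falls after the November 10, 2018 deadline; the claim is time-barred.

TIME-BARRED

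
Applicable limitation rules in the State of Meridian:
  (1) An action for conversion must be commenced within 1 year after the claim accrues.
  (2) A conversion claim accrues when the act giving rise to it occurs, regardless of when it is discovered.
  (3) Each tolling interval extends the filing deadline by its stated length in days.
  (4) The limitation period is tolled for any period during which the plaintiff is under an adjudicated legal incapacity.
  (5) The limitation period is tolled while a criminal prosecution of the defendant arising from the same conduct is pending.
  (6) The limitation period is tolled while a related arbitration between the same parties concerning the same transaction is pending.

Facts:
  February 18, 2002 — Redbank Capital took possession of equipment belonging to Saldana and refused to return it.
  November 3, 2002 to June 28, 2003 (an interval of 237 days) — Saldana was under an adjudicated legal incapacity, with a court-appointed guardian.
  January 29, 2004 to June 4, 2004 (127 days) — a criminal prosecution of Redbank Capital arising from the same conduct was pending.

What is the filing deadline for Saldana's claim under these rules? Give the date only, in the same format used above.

The claim accrued on February 18, 2002, the date of the act.
1 year from February 18, 2002 is February 18, 2003.
The plaintiff's legal incapacity from November 3, 2002 to June 28, 2003 tolled the period for 237 days, extending the deadline to October 13, 2003.
By the time the pending criminal prosecution began on January 29, 2004, the limitation period had already expired on October 13, 2003; that interval cannot revive it.

October 13, 2003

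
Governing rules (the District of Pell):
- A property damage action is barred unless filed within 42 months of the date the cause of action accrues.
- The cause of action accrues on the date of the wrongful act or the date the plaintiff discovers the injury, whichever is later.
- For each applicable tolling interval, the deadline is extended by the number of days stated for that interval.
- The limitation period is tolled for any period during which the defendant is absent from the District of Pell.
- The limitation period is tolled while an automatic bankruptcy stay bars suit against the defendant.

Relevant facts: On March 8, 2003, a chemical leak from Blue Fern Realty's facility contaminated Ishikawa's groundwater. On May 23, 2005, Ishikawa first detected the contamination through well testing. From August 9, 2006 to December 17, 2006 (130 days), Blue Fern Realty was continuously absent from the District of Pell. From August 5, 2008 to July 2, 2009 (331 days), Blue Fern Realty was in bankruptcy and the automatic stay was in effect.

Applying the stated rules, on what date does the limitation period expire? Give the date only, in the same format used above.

The claim accrued on May 23, 2005 — the later of the March 8, 2003 act and the May 23, 2005 discovery.
Adding the 42 months base period to May 23, 2005 gives a deadline of November 23, 2008, before any tolling.
The defendant's absence from the jurisdiction from August 9, 2006 to December 17, 2006 tolled the period for 130 days, extending the deadline to April 2, 2009.
The period was tolled for 331 days by the automatic bankruptcy stay (August 5, 2008 to July 2, 2009), pushing the deadline to February 27, 2010.

February 27, 2010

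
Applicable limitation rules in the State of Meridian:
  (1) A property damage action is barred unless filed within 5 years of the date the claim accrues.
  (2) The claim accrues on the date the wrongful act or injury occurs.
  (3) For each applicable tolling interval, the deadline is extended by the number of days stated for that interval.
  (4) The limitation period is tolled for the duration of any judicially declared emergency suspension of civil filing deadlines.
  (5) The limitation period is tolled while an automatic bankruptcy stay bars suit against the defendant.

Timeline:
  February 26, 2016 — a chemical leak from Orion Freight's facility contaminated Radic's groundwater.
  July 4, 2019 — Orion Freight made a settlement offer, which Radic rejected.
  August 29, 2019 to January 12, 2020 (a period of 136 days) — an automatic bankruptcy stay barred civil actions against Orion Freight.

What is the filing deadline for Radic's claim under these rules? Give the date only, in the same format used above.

July 12, 2021

The claim accrued on February 26, 2016, when the wrongful act occurred.
5 years from February 26, 2016 is February 26, 2021.
The period was tolled for 136 days by the automatic bankruptcy stay (August 29, 2019 to January 12, 2020), pushing the deadline to July 12, 2021.
None of the other events listed affects the running of the period under the stated rules.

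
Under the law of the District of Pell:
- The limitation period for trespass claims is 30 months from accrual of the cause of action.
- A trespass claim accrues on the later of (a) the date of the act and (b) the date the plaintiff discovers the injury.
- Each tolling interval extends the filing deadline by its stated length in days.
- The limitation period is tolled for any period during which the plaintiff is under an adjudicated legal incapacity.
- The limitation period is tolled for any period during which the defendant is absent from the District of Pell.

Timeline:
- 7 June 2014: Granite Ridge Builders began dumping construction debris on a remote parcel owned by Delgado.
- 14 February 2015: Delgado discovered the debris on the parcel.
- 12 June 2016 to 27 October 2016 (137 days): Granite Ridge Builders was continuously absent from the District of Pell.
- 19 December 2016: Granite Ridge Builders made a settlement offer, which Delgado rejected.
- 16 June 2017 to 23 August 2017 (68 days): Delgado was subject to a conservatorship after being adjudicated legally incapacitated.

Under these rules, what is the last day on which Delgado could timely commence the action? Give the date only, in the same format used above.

7 March 2018

Taking the later of the act (7 June 2014) and discovery (14 February 2015), the claim accrued on 14 February 2015.
The untolled deadline — 30 months after 14 February 2015 — is 14 August 2017.
The period was tolled for 137 days by the defendant's absence from the jurisdiction (12 June 2016 to 27 October 2016), pushing the deadline to 29 December 2017.
The plaintiff's legal incapacity from 16 June 2017 to 23 August 2017 tolled the period for 68 days, extending the deadline to 7 March 2018.
The other events in the timeline have no effect on the limitation period under the stated rules.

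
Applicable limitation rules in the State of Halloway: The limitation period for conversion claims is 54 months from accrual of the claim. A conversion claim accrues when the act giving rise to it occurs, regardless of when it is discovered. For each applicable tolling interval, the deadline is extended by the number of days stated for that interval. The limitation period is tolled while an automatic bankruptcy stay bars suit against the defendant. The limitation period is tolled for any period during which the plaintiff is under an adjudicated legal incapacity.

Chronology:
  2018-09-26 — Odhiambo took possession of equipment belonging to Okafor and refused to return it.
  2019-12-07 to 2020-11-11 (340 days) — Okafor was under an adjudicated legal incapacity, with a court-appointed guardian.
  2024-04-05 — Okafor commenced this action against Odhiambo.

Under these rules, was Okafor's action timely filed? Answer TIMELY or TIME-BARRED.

The limitation period began to run on 2018-09-26.
The untolled deadline — 54 months after 2018-09-26 — is 2023-03-26.
Because the plaintiff's legal incapacity ran from 2019-12-07 to 2020-11-11, the deadline is extended by 340 days to 2024-02-29.
Okafor filed on 2024-04-05, after the 2024-02-29 deadline, so the action is time-barred.

TIME-BARRED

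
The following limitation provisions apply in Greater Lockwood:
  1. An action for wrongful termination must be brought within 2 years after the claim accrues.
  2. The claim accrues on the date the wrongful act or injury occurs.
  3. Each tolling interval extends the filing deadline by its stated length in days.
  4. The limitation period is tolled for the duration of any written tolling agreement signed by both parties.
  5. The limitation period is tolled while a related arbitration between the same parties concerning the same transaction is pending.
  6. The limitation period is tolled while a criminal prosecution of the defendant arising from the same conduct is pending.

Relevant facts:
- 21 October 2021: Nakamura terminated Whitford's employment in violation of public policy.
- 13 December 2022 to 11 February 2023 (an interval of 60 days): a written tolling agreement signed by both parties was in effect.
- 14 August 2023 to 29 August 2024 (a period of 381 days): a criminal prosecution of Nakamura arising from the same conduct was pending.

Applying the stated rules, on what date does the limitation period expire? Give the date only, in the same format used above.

The limitation period began to run on 21 October 2021.
The untolled deadline — 2 years after 21 October 2021 — is 21 October 2023.
The period was tolled for 60 days by the written tolling agreement (13 December 2022 to 11 February 2023), pushing the deadline to 20 December 2023.
Because the pending criminal prosecution ran from 14 August 2023 to 29 August 2024, the deadline is extended by 381 days to 4 January 2025.

4 January 2025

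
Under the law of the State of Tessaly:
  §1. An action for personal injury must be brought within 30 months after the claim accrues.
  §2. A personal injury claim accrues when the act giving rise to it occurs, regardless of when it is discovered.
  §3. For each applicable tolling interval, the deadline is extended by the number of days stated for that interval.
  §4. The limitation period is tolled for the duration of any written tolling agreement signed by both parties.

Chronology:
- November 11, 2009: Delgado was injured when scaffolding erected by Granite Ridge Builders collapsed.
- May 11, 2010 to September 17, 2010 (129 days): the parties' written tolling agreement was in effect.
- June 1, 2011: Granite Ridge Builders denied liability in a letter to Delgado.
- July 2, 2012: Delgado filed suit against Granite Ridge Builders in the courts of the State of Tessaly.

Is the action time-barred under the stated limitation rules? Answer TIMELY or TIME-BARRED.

The claim accrued on November 11, 2009, the date of the act.
30 months from November 11, 2009 is May 11, 2012.
Because the written tolling agreement ran from May 11, 2010 to September 17, 2010, the deadline is extended by 129 days to September 17, 2012.
The other events in the timeline have no effect on the limitation period under the stated rules.
Filing on July 2, 2012 beat the September 17, 2012 deadline — the action is timely.

TIMELY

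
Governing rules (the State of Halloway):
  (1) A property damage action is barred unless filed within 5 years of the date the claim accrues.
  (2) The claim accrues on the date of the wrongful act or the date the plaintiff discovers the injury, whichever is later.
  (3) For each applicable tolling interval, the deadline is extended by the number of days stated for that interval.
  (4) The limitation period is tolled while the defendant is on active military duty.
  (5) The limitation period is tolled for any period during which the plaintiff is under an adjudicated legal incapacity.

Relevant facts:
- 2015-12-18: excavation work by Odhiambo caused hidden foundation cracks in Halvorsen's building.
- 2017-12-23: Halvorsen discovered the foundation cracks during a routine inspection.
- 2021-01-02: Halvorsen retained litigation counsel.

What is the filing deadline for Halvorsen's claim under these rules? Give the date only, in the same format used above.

The claim accrued on 2017-12-23 — the later of the 2015-12-18 act and the 2017-12-23 discovery.
Adding the 5 years base period to 2017-12-23 gives a deadline of 2022-12-23, before any tolling.
The other events in the timeline have no effect on the limitation period under the stated rules.

2022-12-23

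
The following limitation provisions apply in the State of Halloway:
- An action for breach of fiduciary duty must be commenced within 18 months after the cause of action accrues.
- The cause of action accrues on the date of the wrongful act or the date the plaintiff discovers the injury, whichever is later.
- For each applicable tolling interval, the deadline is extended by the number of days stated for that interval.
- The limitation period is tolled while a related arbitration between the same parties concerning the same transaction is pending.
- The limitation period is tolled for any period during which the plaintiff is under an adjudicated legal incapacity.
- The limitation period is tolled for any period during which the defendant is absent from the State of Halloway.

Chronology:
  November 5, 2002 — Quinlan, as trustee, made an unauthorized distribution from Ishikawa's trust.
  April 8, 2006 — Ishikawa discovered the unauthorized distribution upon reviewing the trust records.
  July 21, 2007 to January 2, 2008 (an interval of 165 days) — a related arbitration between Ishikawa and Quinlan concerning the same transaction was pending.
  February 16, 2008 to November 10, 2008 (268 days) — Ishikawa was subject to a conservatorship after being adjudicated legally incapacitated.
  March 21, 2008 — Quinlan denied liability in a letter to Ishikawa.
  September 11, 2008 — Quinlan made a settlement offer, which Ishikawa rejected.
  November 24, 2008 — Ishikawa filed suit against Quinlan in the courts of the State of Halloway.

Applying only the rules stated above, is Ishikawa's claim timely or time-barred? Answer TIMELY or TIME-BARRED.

Taking the later of the act (November 5, 2002) and discovery (April 8, 2006), the claim accrued on April 8, 2006.
Adding the 18 months base period to April 8, 2006 gives a deadline of October 8, 2007, before any tolling.
The period was tolled for 165 days by the pending related arbitration (July 21, 2007 to January 2, 2008), pushing the deadline to March 21, 2008.
The period was tolled for 268 days by the plaintiff's legal incapacity (February 16, 2008 to November 10, 2008), pushing the deadline to December 14, 2008.
Nothing else in the chronology tolls or restarts the period.
Filing on November 24, 2008 beat the December 14, 2008 deadline — the action is timely.

TIMELY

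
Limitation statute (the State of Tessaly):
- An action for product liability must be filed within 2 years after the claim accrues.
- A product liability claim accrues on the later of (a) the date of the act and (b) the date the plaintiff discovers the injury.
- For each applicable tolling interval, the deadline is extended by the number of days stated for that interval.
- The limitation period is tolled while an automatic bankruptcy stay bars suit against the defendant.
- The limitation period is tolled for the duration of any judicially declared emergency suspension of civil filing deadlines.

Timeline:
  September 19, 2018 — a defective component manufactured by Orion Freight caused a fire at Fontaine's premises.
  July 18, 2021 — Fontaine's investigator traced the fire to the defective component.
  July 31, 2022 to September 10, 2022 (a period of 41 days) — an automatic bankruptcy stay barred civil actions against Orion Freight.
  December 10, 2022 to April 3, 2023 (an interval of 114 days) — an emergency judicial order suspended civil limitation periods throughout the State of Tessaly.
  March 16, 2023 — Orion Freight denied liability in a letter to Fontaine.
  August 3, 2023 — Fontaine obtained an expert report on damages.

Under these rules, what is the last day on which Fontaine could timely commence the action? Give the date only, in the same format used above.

Because discovery on July 18, 2021 post-dates the September 19, 2018 act, accrual under the later-of rule falls on July 18, 2021.
2 years from July 18, 2021 is July 18, 2023.
The period was tolled for 41 days by the automatic bankruptcy stay (July 31, 2022 to September 10, 2022), pushing the deadline to August 28, 2023.
The emergency suspension of filing deadlines from December 10, 2022 to April 3, 2023 tolled the period for 114 days, extending the deadline to December 20, 2023.
None of the other events listed affects the running of the period under the stated rules.

December 20, 2023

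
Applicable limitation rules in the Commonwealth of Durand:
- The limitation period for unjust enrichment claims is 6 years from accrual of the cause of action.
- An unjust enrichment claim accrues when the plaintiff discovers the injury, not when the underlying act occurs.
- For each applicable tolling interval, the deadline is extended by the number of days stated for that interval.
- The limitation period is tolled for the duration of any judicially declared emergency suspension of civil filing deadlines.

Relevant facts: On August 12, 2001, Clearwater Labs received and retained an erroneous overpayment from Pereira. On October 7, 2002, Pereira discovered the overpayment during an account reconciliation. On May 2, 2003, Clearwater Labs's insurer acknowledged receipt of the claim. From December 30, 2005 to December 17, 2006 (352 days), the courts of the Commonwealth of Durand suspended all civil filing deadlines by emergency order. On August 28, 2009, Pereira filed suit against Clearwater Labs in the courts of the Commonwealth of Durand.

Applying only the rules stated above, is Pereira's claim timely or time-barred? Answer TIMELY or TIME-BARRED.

Accrual is tied to discovery, so the period began on October 7, 2002 rather than on August 12, 2001 when the act occurred.
Adding the 6 years base period to October 7, 2002 gives a deadline of October 7, 2008, before any tolling.
Because the emergency suspension of filing deadlines ran from December 30, 2005 to December 17, 2006, the deadline is extended by 352 days to September 24, 2009.
None of the other events listed affects the running of the period under the stated rules.
Filing on August 28, 2009 beat the September 24, 2009 deadline — the action is timely.

TIMELY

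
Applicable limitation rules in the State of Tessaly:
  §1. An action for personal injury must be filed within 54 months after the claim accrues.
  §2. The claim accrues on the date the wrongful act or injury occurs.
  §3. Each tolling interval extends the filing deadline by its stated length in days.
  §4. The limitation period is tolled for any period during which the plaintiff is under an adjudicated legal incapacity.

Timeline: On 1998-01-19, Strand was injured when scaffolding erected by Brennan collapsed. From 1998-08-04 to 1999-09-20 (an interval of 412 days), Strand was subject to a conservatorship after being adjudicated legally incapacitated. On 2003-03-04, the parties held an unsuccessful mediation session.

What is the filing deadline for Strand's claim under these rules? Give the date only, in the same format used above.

2003-09-04

The claim accrued on 1998-01-19, the date of the act.
54 months from 1998-01-19 is 2002-07-19.
Because the plaintiff's legal incapacity ran from 1998-08-04 to 1999-09-20, the deadline is extended by 412 days to 2003-09-04.
None of the other events listed affects the running of the period under the stated rules.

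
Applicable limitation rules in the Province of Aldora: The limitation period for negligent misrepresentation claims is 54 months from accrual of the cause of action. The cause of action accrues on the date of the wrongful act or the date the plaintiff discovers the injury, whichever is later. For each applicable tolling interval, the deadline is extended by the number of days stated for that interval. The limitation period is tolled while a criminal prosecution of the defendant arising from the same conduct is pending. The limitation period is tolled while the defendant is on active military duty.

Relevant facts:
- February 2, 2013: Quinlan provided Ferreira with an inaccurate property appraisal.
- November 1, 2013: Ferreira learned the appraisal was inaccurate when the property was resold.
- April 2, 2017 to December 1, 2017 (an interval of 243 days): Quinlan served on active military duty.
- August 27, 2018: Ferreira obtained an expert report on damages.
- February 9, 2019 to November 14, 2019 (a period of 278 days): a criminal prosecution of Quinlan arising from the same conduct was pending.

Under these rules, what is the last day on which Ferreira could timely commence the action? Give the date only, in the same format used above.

December 30, 2018

Taking the later of the act (February 2, 2013) and discovery (November 1, 2013), the claim accrued on November 1, 2013.
The untolled deadline — 54 months after November 1, 2013 — is May 1, 2018.
Because the defendant's active military service ran from April 2, 2017 to December 1, 2017, the deadline is extended by 243 days to December 30, 2018.
By the time the pending criminal prosecution began on February 9, 2019, the limitation period had already expired on December 30, 2018; that interval cannot revive it.
None of the other events listed affects the running of the period under the stated rules.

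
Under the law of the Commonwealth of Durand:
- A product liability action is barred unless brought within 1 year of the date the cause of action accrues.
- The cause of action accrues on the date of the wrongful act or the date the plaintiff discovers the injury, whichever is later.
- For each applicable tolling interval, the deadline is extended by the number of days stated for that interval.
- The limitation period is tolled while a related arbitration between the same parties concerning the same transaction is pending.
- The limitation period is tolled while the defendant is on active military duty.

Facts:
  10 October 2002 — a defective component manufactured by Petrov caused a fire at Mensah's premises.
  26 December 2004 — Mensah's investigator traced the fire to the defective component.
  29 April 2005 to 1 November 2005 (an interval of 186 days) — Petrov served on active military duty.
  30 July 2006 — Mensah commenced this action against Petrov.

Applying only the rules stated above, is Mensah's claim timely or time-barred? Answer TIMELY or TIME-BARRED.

TIME-BARRED

Taking the later of the act (10 October 2002) and discovery (26 December 2004), the claim accrued on 26 December 2004.
1 year from 26 December 2004 is 26 December 2005.
The period was tolled for 186 days by the defendant's active military service (29 April 2005 to 1 November 2005), pushing the deadline to 30 June 2006.
Mensah filed on 30 July 2006, after the 30 June 2006 deadline, so the action is time-barred.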